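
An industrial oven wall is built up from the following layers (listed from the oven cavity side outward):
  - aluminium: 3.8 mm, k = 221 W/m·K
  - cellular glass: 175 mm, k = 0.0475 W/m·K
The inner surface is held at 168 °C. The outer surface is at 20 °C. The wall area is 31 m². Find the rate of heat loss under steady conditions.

Q ≈ 1250 W

Model the wall as resistances in series:
R_aluminium = L/(kA) = 0.0038/(221×31) = 5.547×10^-7 K/W
R_cellular glass = L/(kA) = 0.175/(0.0475×31) = 0.1188 K/W
R_total = 0.1188 K/W
Q = ΔT / R_total = 148 / 0.1188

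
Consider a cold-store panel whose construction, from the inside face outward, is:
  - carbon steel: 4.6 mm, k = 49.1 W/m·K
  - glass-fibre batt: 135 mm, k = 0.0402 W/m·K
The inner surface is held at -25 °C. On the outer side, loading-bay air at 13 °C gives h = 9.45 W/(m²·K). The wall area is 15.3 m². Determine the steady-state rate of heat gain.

Thermal resistances in series:
R_carbon steel = L/(kA) = 0.0046/(49.1×15.3) = 6.123×10^-6 K/W
R_glass-fibre batt = L/(kA) = 0.135/(0.0402×15.3) = 0.2195 K/W
R_outer film = 1/(h_o·A) = 1/(9.45×15.3) = 0.006916 K/W
R_total = 0.2264 K/W
Q = ΔT / R_total = 38 / 0.2264

Q ≈ 168 W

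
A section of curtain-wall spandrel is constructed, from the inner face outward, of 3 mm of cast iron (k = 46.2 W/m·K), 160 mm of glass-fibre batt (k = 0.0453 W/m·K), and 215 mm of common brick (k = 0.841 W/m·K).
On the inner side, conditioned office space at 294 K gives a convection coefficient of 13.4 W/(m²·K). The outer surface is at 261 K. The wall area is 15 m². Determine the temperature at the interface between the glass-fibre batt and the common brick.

Treating each layer as a thermal resistance in series:
R_inner film = 1/(h_i·A) = 1/(13.4×15) = 0.004975 K/W
R_cast iron = L/(kA) = 0.003/(46.2×15) = 4.329×10^-6 K/W
R_glass-fibre batt = L/(kA) = 0.16/(0.0453×15) = 0.2355 K/W
R_common brick = L/(kA) = 0.215/(0.841×15) = 0.01704 K/W
R_total = 0.2575 K/W;  Q = ΔT/R_total = 33/0.2575 = 128.2 W
T_interface = T_inner − Q·ΣR(inner→interface) = 294 − 128×0.2404

T ≈ 263 K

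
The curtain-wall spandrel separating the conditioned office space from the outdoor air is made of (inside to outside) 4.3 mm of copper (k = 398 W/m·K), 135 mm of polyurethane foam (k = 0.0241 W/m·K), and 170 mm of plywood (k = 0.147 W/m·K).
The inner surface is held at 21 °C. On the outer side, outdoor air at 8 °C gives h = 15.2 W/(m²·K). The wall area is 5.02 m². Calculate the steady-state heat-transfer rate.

Q ≈ 9.56 W

Model the wall as resistances in series:
R_copper = L/(kA) = 0.0043/(398×5.02) = 2.152×10^-6 K/W
R_polyurethane foam = L/(kA) = 0.135/(0.0241×5.02) = 1.116 K/W
R_plywood = L/(kA) = 0.17/(0.147×5.02) = 0.2304 K/W
R_outer film = 1/(h_o·A) = 1/(15.2×5.02) = 0.01311 K/W
R_total = 1.359 K/W
Q = ΔT / R_total = 13 / 1.359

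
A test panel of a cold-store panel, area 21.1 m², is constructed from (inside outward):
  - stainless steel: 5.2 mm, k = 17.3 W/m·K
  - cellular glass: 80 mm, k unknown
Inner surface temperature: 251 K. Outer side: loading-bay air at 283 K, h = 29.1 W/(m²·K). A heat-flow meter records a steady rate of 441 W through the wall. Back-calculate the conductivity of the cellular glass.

k ≈ 0.0535 W/(m·K)

Model the wall as resistances in series:
R_stainless steel = L/(kA) = 0.0052/(17.3×21.1) = 1.425×10^-5 K/W
R_outer film = 1/(h_o·A) = 1/(29.1×21.1) = 0.001629 K/W
Sum of known resistances R_other = 0.001643 K/W
Total R = ΔT/Q = 32/441 = 0.07256 K/W
R_cellular glass = R_total − R_other = 0.07092 K/W
k = L/(R·A) = 0.08/(0.07092×21.1)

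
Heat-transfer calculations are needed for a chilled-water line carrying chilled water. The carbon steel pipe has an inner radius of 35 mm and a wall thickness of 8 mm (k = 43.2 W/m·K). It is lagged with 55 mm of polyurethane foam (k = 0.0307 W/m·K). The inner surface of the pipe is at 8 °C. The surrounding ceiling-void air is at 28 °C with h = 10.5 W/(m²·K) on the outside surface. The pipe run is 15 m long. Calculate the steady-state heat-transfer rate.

Radial resistances (cylindrical: R_cond = ln(r_o/r_i)/(2πkL), R_conv = 1/(h·2πrL)):
R_carbon steel pipe wall = ln(43/35)/(2π×43.2×15) = 5.056×10^-5 K/W
R_polyurethane foam = ln(98/43)/(2π×0.0307×15) = 0.2847 K/W
R_outer film = 1/(h_o·2πr_oL) = 1/(10.5×2π×0.098×15) = 0.01031 K/W
R_total = 0.2951 K/W
Q = ΔT/R_total = 20/0.2951

Q ≈ 67.8 W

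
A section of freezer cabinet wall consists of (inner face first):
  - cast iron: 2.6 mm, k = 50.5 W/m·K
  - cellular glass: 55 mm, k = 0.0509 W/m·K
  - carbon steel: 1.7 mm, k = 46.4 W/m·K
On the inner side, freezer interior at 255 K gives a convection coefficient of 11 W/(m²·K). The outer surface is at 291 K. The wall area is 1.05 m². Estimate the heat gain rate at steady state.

Thermal resistances in series:
R_inner film = 1/(h_i·A) = 1/(11×1.05) = 0.08658 K/W
R_cast iron = L/(kA) = 0.0026/(50.5×1.05) = 4.903×10^-5 K/W
R_cellular glass = L/(kA) = 0.055/(0.0509×1.05) = 1.029 K/W
R_carbon steel = L/(kA) = 0.0017/(46.4×1.05) = 3.489×10^-5 K/W
R_total = 1.116 K/W
Q = ΔT / R_total = 36 / 1.116

Q ≈ 32.3 W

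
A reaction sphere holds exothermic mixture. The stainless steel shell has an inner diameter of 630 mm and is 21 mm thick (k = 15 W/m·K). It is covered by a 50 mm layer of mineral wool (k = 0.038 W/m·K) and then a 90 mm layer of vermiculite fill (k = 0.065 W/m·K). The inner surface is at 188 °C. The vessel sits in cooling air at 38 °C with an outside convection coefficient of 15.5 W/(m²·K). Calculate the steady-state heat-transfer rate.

For a spherical shell R = (1/r₁ − 1/r₂)/(4πk); film R = 1/(h·4πr²). In series:
R_stainless steel shell = (1/0.315 − 1/0.336)/(4π×15) = 0.001053 K/W
R_mineral wool = (1/0.336 − 1/0.386)/(4π×0.038) = 0.8073 K/W
R_vermiculite fill = (1/0.386 − 1/0.476)/(4π×0.065) = 0.5997 K/W
R_outer film = 1/(h·4πr_o²) = 1/(15.5×4π×0.476²) = 0.02266 K/W
R_total = 1.431 K/W
Q = ΔT/R_total = 150/1.431

Q ≈ 105 W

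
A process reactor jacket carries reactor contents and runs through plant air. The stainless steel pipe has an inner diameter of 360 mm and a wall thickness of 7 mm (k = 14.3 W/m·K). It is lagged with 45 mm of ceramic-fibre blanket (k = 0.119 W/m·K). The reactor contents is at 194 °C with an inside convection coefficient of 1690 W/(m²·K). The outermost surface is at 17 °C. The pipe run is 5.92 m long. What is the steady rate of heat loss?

For a radial system each layer contributes R = ln(r_out/r_in)/(2πkL); films add R = 1/(hA).
R_inner film = 1/(h_i·2πr₁L) = 1/(1690×2π×0.18×5.92) = 8.838×10^-5 K/W
R_stainless steel pipe wall = ln(187/180)/(2π×14.3×5.92) = 7.173×10^-5 K/W
R_ceramic-fibre blanket = ln(232/187)/(2π×0.119×5.92) = 0.04871 K/W
R_total = 0.04887 K/W
Q = ΔT/R_total = 177/0.04887

Q ≈ 3620 W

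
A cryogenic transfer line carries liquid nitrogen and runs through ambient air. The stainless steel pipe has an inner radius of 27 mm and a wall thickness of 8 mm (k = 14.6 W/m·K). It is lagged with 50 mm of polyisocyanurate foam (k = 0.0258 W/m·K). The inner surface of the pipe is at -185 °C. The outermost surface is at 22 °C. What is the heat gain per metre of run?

q′ ≈ 37.8 W/m

Cylindrical conduction, so R = ln(r₂/r₁)/(2πkL) per layer, in series:
R_stainless steel pipe wall = ln(35/27)/(2π×14.6×1) = 0.002829 K/W
R_polyisocyanurate foam = ln(85/35)/(2π×0.0258×1) = 5.474 K/W
R_total = 5.476 K/W
Q = ΔT/R_total = 207/5.476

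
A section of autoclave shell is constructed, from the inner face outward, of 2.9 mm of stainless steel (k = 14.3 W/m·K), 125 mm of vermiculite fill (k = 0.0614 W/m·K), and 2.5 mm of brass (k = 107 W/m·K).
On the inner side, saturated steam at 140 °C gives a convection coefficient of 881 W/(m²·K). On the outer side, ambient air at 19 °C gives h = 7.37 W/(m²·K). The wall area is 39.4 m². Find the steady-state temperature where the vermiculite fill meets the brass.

T ≈ 26.6 °C

Series thermal resistances:
R_inner film = 1/(h_i·A) = 1/(881×39.4) = 2.881×10^-5 K/W
R_stainless steel = L/(kA) = 0.0029/(14.3×39.4) = 5.147×10^-6 K/W
R_vermiculite fill = L/(kA) = 0.125/(0.0614×39.4) = 0.05167 K/W
R_brass = L/(kA) = 0.0025/(107×39.4) = 5.93×10^-7 K/W
R_outer film = 1/(h_o·A) = 1/(7.37×39.4) = 0.003444 K/W
R_total = 0.05515 K/W;  Q = ΔT/R_total = 121/0.05515 = 2194 W
T_interface = T_inner − Q·ΣR(inner→interface) = 140 − 2190×0.0517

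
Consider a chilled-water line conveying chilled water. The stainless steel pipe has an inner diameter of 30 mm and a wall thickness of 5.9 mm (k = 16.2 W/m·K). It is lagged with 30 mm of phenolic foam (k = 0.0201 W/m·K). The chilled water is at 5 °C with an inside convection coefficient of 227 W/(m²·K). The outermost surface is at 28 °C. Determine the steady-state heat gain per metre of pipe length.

q′ ≈ 3.24 W/m

Radial resistances (cylindrical: R_cond = ln(r_o/r_i)/(2πkL), R_conv = 1/(h·2πrL)):
R_inner film = 1/(h_i·2πr₁L) = 1/(227×2π×0.015×1) = 0.04674 K/W
R_stainless steel pipe wall = ln(20.9/15)/(2π×16.2×1) = 0.003259 K/W
R_phenolic foam = ln(50.9/20.9)/(2π×0.0201×1) = 7.048 K/W
R_total = 7.098 K/W
Q = ΔT/R_total = 23/7.098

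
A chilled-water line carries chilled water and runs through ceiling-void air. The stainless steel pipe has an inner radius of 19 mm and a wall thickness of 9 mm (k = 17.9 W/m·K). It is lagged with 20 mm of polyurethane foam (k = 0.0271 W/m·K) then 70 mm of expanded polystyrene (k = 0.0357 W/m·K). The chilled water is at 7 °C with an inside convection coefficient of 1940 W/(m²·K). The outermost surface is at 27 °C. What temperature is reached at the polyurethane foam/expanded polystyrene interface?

Radial resistances (cylindrical: R_cond = ln(r_o/r_i)/(2πkL), R_conv = 1/(h·2πrL)):
R_inner film = 1/(h_i·2πr₁L) = 1/(1940×2π×0.019×1) = 0.004318 K/W
R_stainless steel pipe wall = ln(28/19)/(2π×17.9×1) = 0.003448 K/W
R_polyurethane foam = ln(48/28)/(2π×0.0271×1) = 3.165 K/W
R_expanded polystyrene = ln(118/48)/(2π×0.0357×1) = 4.01 K/W
R_total = 7.183 K/W
Q = ΔT/R_total = 20/7.183
Q = 2.78 W/m
T_interface = T_inner + Q·ΣR(inner→interface) = 7 + 2.78×3.173

T ≈ 15.8 °C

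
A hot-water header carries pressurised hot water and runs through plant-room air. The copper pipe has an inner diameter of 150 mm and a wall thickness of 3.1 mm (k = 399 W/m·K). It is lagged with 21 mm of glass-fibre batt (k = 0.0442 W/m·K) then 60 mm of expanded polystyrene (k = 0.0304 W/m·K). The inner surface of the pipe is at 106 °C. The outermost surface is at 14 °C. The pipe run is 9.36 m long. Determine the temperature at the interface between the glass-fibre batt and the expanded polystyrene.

Treating each annulus and film as a series resistance:
R_copper pipe wall = ln(78.1/75)/(2π×399×9.36) = 1.726×10^-6 K/W
R_glass-fibre batt = ln(99.1/78.1)/(2π×0.0442×9.36) = 0.09161 K/W
R_expanded polystyrene = ln(159.1/99.1)/(2π×0.0304×9.36) = 0.2648 K/W
R_total = 0.3564 K/W
Q = ΔT/R_total = 92/0.3564
Q = 258 W
T_interface = T_inner − Q·ΣR(inner→interface) = 106 − 258×0.09161

T ≈ 82.4 °C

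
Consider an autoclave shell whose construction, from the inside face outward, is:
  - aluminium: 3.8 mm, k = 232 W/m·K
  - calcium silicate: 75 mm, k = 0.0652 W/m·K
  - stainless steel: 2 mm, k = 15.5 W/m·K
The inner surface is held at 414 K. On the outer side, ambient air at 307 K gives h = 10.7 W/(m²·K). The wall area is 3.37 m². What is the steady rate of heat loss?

Treating each layer as a thermal resistance in series:
R_aluminium = L/(kA) = 0.0038/(232×3.37) = 4.86×10^-6 K/W
R_calcium silicate = L/(kA) = 0.075/(0.0652×3.37) = 0.3413 K/W
R_stainless steel = L/(kA) = 0.002/(15.5×3.37) = 3.829×10^-5 K/W
R_outer film = 1/(h_o·A) = 1/(10.7×3.37) = 0.02773 K/W
R_total = 0.3691 K/W
Q = ΔT / R_total = 107 / 0.3691

Q ≈ 290 W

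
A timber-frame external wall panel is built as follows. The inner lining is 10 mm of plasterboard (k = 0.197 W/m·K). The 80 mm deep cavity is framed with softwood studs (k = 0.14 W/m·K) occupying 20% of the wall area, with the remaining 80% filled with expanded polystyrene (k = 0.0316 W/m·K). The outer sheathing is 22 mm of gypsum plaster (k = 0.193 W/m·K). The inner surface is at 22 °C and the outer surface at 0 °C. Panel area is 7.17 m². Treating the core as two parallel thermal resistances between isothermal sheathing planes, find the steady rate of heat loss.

Q ≈ 94.7 W

Sheathing layers in series; stud and cavity paths in parallel between them.
R_inner = 0.01/(0.197×7.17) = 0.00708 K/W
R_stud  = 0.08/(0.14×0.2×7.17) = 0.3985 K/W
R_cav   = 0.08/(0.0316×0.8×7.17) = 0.4414 K/W
1/R_core = 1/R_stud + 1/R_cav → R_core = 0.2094 K/W
R_outer = 0.022/(0.193×7.17) = 0.0159 K/W
R_total = 0.2324 K/W
Q = ΔT/R_total = 22/0.2324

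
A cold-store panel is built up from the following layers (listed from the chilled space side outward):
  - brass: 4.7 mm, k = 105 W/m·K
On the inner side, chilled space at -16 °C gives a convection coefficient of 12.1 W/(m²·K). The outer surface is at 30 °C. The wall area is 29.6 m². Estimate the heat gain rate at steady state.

Using the resistance-network approach (series):
R_inner film = 1/(h_i·A) = 1/(12.1×29.6) = 0.002792 K/W
R_brass = L/(kA) = 0.0047/(105×29.6) = 1.512×10^-6 K/W
R_total = 0.002794 K/W
Q = ΔT / R_total = 46 / 0.002794

Q ≈ 16500 W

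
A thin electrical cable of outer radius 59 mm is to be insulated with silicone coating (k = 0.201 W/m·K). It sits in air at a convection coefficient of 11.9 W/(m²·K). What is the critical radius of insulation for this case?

r_cr ≈ 16.9 mm

For a cylinder r_cr = k/h = 0.201/11.9
r_cr = 16.9 mm; since the bare radius (59 mm) is above r_cr, any added insulation will reduce heat loss.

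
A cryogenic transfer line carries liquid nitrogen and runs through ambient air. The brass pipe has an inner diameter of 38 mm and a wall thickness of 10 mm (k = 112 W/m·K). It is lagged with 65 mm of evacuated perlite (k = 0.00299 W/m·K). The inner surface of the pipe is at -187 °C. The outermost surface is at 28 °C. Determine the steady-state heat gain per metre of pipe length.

Treating each annulus and film as a series resistance:
R_brass pipe wall = ln(29/19)/(2π×112×1) = 6.009×10^-4 K/W
R_evacuated perlite = ln(94/29)/(2π×0.00299×1) = 62.6 K/W
R_total = 62.6 K/W
Q = ΔT/R_total = 215/62.6

q′ ≈ 3.43 W/m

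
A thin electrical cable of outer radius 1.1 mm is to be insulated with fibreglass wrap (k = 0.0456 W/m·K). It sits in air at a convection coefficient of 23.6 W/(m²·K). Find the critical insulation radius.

For a cylinder r_cr = k/h = 0.0456/23.6
r_cr = 1.93 mm; since the bare radius (1.1 mm) is below r_cr, adding a thin layer of insulation will *increase* heat loss.

r_cr ≈ 1.93 mm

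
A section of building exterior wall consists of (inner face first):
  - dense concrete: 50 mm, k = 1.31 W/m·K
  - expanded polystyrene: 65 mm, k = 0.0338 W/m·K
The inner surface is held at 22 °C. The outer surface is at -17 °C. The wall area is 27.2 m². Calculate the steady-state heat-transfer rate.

Q ≈ 541 W

Treating each layer as a thermal resistance in series:
R_dense concrete = L/(kA) = 0.05/(1.31×27.2) = 0.001403 K/W
R_expanded polystyrene = L/(kA) = 0.065/(0.0338×27.2) = 0.0707 K/W
R_total = 0.0721 K/W
Q = ΔT / R_total = 39 / 0.0721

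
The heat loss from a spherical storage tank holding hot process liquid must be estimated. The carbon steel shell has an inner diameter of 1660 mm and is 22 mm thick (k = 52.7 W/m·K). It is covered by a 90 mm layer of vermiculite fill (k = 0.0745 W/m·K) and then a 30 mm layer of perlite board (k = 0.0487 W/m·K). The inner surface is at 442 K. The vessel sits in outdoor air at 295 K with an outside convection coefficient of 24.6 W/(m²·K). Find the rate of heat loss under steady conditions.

Q ≈ 831 W

For a spherical shell R = (1/r₁ − 1/r₂)/(4πk); film R = 1/(h·4πr²). In series:
R_carbon steel shell = (1/0.83 − 1/0.852)/(4π×52.7) = 4.698×10^-5 K/W
R_vermiculite fill = (1/0.852 − 1/0.942)/(4π×0.0745) = 0.1198 K/W
R_perlite board = (1/0.942 − 1/0.972)/(4π×0.0487) = 0.05354 K/W
R_outer film = 1/(h·4πr_o²) = 1/(24.6×4π×0.972²) = 0.003424 K/W
R_total = 0.1768 K/W
Q = ΔT/R_total = 147/0.1768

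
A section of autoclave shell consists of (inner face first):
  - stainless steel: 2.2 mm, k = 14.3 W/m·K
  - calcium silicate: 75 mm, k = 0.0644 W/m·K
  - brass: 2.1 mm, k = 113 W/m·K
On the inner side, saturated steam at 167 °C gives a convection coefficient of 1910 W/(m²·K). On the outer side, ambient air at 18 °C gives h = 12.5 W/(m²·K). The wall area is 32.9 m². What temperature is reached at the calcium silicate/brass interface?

Treating each layer as a thermal resistance in series:
R_inner film = 1/(h_i·A) = 1/(1910×32.9) = 1.591×10^-5 K/W
R_stainless steel = L/(kA) = 0.0022/(14.3×32.9) = 4.676×10^-6 K/W
R_calcium silicate = L/(kA) = 0.075/(0.0644×32.9) = 0.0354 K/W
R_brass = L/(kA) = 0.0021/(113×32.9) = 5.649×10^-7 K/W
R_outer film = 1/(h_o·A) = 1/(12.5×32.9) = 0.002432 K/W
R_total = 0.03785 K/W;  Q = ΔT/R_total = 149/0.03785 = 3937 W
T_interface = T_inner − Q·ΣR(inner→interface) = 167 − 3940×0.03542

T ≈ 27.6 °C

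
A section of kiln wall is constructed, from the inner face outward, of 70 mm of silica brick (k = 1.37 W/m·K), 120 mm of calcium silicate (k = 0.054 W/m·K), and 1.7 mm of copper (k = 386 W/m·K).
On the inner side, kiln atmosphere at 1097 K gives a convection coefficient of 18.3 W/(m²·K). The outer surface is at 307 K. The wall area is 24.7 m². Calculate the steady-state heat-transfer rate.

Treating each layer as a thermal resistance in series:
R_inner film = 1/(h_i·A) = 1/(18.3×24.7) = 0.002212 K/W
R_silica brick = L/(kA) = 0.07/(1.37×24.7) = 0.002069 K/W
R_calcium silicate = L/(kA) = 0.12/(0.054×24.7) = 0.08997 K/W
R_copper = L/(kA) = 0.0017/(386×24.7) = 1.783×10^-7 K/W
R_total = 0.09425 K/W
Q = ΔT / R_total = 790 / 0.09425

Q ≈ 8380 W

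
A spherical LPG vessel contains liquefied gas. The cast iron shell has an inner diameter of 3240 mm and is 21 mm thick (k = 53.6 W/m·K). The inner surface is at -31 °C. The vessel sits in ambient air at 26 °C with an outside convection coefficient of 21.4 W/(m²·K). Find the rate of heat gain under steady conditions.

For a spherical shell R = (1/r₁ − 1/r₂)/(4πk); film R = 1/(h·4πr²). In series:
R_cast iron shell = (1/1.62 − 1/1.641)/(4π×53.6) = 1.173×10^-5 K/W
R_outer film = 1/(h·4πr_o²) = 1/(21.4×4π×1.641²) = 0.001381 K/W
R_total = 0.001393 K/W
Q = ΔT/R_total = 57/0.001393

Q ≈ 40900 W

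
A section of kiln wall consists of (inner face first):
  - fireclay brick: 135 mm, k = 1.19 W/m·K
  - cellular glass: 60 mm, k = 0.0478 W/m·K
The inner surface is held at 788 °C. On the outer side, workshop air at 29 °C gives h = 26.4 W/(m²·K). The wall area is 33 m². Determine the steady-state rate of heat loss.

Q ≈ 17800 W

Thermal resistances in series:
R_fireclay brick = L/(kA) = 0.135/(1.19×33) = 0.003438 K/W
R_cellular glass = L/(kA) = 0.06/(0.0478×33) = 0.03804 K/W
R_outer film = 1/(h_o·A) = 1/(26.4×33) = 0.001148 K/W
R_total = 0.04262 K/W
Q = ΔT / R_total = 759 / 0.04262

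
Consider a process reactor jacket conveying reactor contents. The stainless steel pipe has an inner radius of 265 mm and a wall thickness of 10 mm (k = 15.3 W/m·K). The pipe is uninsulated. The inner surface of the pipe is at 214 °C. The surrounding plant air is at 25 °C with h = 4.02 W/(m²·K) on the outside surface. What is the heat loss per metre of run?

q′ ≈ 1310 W/m

For a radial system each layer contributes R = ln(r_out/r_in)/(2πkL); films add R = 1/(hA).
R_stainless steel pipe wall = ln(275/265)/(2π×15.3×1) = 3.853×10^-4 K/W
R_outer film = 1/(h_o·2πr_oL) = 1/(4.02×2π×0.275×1) = 0.144 K/W
R_total = 0.1444 K/W
Q = ΔT/R_total = 189/0.1444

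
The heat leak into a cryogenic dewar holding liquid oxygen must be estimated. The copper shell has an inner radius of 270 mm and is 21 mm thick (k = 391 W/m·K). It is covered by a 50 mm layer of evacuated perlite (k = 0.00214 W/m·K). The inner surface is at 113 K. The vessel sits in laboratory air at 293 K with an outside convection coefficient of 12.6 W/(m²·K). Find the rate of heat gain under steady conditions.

Each spherical layer contributes R = (1/r_i − 1/r_o)/(4πk):
R_copper shell = (1/0.27 − 1/0.291)/(4π×391) = 5.44×10^-5 K/W
R_evacuated perlite = (1/0.291 − 1/0.341)/(4π×0.00214) = 18.74 K/W
R_outer film = 1/(h·4πr_o²) = 1/(12.6×4π×0.341²) = 0.05431 K/W
R_total = 18.79 K/W
Q = ΔT/R_total = 180/18.79

Q ≈ 9.58 W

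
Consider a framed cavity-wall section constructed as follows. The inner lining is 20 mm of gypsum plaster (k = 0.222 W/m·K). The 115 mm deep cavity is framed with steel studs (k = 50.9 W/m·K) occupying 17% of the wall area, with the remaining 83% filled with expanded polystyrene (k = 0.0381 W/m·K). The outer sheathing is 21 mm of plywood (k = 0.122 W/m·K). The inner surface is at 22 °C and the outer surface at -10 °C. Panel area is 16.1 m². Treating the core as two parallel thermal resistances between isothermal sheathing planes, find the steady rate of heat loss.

Q ≈ 1870 W

Sheathing layers in series; stud and cavity paths in parallel between them.
R_inner = 0.02/(0.222×16.1) = 0.005596 K/W
R_stud  = 0.115/(50.9×0.17×16.1) = 8.255×10^-4 K/W
R_cav   = 0.115/(0.0381×0.83×16.1) = 0.2259 K/W
1/R_core = 1/R_stud + 1/R_cav → R_core = 8.225×10^-4 K/W
R_outer = 0.021/(0.122×16.1) = 0.01069 K/W
R_total = 0.01711 K/W
Q = ΔT/R_total = 32/0.01711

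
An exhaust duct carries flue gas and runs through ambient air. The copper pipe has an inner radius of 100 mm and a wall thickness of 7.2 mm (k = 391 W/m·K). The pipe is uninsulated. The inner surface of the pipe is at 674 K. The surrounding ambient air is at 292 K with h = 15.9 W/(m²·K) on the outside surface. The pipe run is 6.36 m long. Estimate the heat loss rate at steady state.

Q ≈ 26000 W

Radial resistances (cylindrical: R_cond = ln(r_o/r_i)/(2πkL), R_conv = 1/(h·2πrL)):
R_copper pipe wall = ln(107.2/100)/(2π×391×6.36) = 4.45×10^-6 K/W
R_outer film = 1/(h_o·2πr_oL) = 1/(15.9×2π×0.1072×6.36) = 0.01468 K/W
R_total = 0.01469 K/W
Q = ΔT/R_total = 382/0.01469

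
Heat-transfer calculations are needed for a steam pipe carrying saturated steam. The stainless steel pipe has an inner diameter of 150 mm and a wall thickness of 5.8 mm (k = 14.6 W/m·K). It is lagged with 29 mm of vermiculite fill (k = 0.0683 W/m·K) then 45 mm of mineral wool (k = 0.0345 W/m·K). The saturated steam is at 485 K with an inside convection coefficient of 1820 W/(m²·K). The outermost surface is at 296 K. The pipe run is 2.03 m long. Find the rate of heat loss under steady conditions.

Q ≈ 167 W

Cylindrical conduction, so R = ln(r₂/r₁)/(2πkL) per layer, in series:
R_inner film = 1/(h_i·2πr₁L) = 1/(1820×2π×0.075×2.03) = 5.744×10^-4 K/W
R_stainless steel pipe wall = ln(80.8/75)/(2π×14.6×2.03) = 4×10^-4 K/W
R_vermiculite fill = ln(109.8/80.8)/(2π×0.0683×2.03) = 0.352 K/W
R_mineral wool = ln(154.8/109.8)/(2π×0.0345×2.03) = 0.7805 K/W
R_total = 1.134 K/W
Q = ΔT/R_total = 189/1.134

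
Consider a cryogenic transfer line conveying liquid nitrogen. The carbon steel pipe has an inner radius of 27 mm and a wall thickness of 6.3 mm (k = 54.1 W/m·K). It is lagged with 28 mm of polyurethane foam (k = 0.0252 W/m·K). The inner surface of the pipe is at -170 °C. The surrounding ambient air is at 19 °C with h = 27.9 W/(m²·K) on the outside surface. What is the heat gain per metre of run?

Per-layer cylindrical resistances, series-summed:
R_carbon steel pipe wall = ln(33.3/27)/(2π×54.1×1) = 6.17×10^-4 K/W
R_polyurethane foam = ln(61.3/33.3)/(2π×0.0252×1) = 3.854 K/W
R_outer film = 1/(h_o·2πr_oL) = 1/(27.9×2π×0.0613×1) = 0.09306 K/W
R_total = 3.948 K/W
Q = ΔT/R_total = 189/3.948

q′ ≈ 47.9 W/m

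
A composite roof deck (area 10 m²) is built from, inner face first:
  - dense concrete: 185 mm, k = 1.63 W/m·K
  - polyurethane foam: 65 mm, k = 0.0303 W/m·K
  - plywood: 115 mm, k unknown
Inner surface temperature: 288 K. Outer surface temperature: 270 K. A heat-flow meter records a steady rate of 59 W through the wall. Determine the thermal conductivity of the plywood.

k ≈ 0.145 W/(m·K)

Series thermal resistances:
R_dense concrete = L/(kA) = 0.185/(1.63×10) = 0.01135 K/W
R_polyurethane foam = L/(kA) = 0.065/(0.0303×10) = 0.2145 K/W
Sum of known resistances R_other = 0.2259 K/W
Total R = ΔT/Q = 18/59 = 0.3051 K/W
R_plywood = R_total − R_other = 0.07921 K/W
k = L/(R·A) = 0.115/(0.07921×10)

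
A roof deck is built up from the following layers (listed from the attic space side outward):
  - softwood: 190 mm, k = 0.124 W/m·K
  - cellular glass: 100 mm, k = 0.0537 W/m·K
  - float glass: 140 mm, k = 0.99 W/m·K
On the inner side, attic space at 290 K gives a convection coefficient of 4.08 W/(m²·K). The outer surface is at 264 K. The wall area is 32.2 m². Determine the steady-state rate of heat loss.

Using the resistance-network approach (series):
R_inner film = 1/(h_i·A) = 1/(4.08×32.2) = 0.007612 K/W
R_softwood = L/(kA) = 0.19/(0.124×32.2) = 0.04759 K/W
R_cellular glass = L/(kA) = 0.1/(0.0537×32.2) = 0.05783 K/W
R_float glass = L/(kA) = 0.14/(0.99×32.2) = 0.004392 K/W
R_total = 0.1174 K/W
Q = ΔT / R_total = 26 / 0.1174

Q ≈ 221 W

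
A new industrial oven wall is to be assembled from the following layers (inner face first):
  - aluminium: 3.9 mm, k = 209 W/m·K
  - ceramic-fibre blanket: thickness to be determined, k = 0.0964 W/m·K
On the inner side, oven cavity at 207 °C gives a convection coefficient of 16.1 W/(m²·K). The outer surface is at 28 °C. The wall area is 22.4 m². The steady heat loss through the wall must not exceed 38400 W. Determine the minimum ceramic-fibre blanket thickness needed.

Treating each layer as a thermal resistance in series:
R_inner film = 1/(h_i·A) = 1/(16.1×22.4) = 0.002773 K/W
R_aluminium = L/(kA) = 0.0039/(209×22.4) = 8.33×10^-7 K/W
Sum of the known resistances R_other = 0.002774 K/W
Required total resistance R_tot = ΔT/Q_allow = 179/38400 = 0.004661 K/W
R_ceramic-fibre blanket = R_tot − R_other = 0.001888 K/W
L = R·k·A = 0.001888×0.0964×22.4

L ≈ 4.08 mm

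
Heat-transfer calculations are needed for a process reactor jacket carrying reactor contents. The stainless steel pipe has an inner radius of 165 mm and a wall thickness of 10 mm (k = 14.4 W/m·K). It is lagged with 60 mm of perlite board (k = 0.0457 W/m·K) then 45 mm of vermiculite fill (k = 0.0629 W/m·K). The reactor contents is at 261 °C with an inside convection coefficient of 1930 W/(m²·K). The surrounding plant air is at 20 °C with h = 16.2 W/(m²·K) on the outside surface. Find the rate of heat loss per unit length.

q′ ≈ 160 W/m

Radial resistances (cylindrical: R_cond = ln(r_o/r_i)/(2πkL), R_conv = 1/(h·2πrL)):
R_inner film = 1/(h_i·2πr₁L) = 1/(1930×2π×0.165×1) = 4.998×10^-4 K/W
R_stainless steel pipe wall = ln(175/165)/(2π×14.4×1) = 6.503×10^-4 K/W
R_perlite board = ln(235/175)/(2π×0.0457×1) = 1.027 K/W
R_vermiculite fill = ln(280/235)/(2π×0.0629×1) = 0.4433 K/W
R_outer film = 1/(h_o·2πr_oL) = 1/(16.2×2π×0.28×1) = 0.03509 K/W
R_total = 1.506 K/W
Q = ΔT/R_total = 241/1.506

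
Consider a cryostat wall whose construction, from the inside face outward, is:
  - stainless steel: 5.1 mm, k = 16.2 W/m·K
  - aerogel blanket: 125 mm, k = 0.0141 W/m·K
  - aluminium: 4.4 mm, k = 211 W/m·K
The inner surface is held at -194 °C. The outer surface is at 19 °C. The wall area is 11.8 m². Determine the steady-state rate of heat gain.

Q ≈ 284 W

Series thermal resistances:
R_stainless steel = L/(kA) = 0.0051/(16.2×11.8) = 2.668×10^-5 K/W
R_aerogel blanket = L/(kA) = 0.125/(0.0141×11.8) = 0.7513 K/W
R_aluminium = L/(kA) = 0.0044/(211×11.8) = 1.767×10^-6 K/W
R_total = 0.7513 K/W
Q = ΔT / R_total = 213 / 0.7513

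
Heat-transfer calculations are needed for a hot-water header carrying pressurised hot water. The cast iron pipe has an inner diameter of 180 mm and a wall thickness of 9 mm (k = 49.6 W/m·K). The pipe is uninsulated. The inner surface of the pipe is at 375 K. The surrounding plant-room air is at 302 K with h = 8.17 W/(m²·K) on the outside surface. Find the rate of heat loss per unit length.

q′ ≈ 370 W/m

Radial resistances (cylindrical: R_cond = ln(r_o/r_i)/(2πkL), R_conv = 1/(h·2πrL)):
R_cast iron pipe wall = ln(99/90)/(2π×49.6×1) = 3.058×10^-4 K/W
R_outer film = 1/(h_o·2πr_oL) = 1/(8.17×2π×0.099×1) = 0.1968 K/W
R_total = 0.1971 K/W
Q = ΔT/R_total = 73/0.1971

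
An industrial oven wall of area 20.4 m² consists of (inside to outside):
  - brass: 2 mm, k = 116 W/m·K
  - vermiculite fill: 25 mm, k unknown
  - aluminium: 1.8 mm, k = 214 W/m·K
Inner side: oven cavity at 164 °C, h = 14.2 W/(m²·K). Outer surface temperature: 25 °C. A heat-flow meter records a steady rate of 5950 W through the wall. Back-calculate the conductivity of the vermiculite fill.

k ≈ 0.0616 W/(m·K)

Series thermal resistances:
R_inner film = 1/(h_i·A) = 1/(14.2×20.4) = 0.003452 K/W
R_brass = L/(kA) = 0.002/(116×20.4) = 8.452×10^-7 K/W
R_aluminium = L/(kA) = 0.0018/(214×20.4) = 4.123×10^-7 K/W
Sum of known resistances R_other = 0.003453 K/W
Total R = ΔT/Q = 139/5950 = 0.02336 K/W
R_vermiculite fill = R_total − R_other = 0.01991 K/W
k = L/(R·A) = 0.025/(0.01991×20.4)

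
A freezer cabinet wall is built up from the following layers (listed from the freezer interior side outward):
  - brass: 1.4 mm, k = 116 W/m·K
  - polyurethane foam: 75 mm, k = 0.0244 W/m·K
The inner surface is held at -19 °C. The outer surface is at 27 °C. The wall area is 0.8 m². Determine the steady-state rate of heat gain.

Q ≈ 12 W

Thermal resistances in series:
R_brass = L/(kA) = 0.0014/(116×0.8) = 1.509×10^-5 K/W
R_polyurethane foam = L/(kA) = 0.075/(0.0244×0.8) = 3.842 K/W
R_total = 3.842 K/W
Q = ΔT / R_total = 46 / 3.842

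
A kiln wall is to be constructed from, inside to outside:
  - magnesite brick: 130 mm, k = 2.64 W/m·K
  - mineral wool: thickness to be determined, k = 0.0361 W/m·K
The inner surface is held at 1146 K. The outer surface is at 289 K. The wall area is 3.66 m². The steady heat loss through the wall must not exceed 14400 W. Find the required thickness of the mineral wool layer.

Using the resistance-network approach (series):
R_magnesite brick = L/(kA) = 0.13/(2.64×3.66) = 0.01345 K/W
Sum of the known resistances R_other = 0.01345 K/W
Required total resistance R_tot = ΔT/Q_allow = 857/14400 = 0.05951 K/W
R_mineral wool = R_tot − R_other = 0.04606 K/W
L = R·k·A = 0.04606×0.0361×3.66

L ≈ 6.09 mm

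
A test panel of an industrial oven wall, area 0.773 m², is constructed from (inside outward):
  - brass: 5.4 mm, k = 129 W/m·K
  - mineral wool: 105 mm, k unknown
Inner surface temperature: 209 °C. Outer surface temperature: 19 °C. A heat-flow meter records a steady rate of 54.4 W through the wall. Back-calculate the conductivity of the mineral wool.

Thermal resistances in series:
R_brass = L/(kA) = 0.0054/(129×0.773) = 5.415×10^-5 K/W
Sum of known resistances R_other = 5.415×10^-5 K/W
Total R = ΔT/Q = 190/54.4 = 3.493 K/W
R_mineral wool = R_total − R_other = 3.493 K/W
k = L/(R·A) = 0.105/(3.493×0.773)

k ≈ 0.0389 W/(m·K)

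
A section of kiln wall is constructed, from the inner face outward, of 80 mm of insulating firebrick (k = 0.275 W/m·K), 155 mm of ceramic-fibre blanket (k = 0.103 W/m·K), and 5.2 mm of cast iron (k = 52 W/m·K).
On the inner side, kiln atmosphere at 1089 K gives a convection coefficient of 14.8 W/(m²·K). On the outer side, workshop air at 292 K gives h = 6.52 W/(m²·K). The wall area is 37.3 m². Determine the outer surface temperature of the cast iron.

T ≈ 353 K

Series thermal resistances:
R_inner film = 1/(h_i·A) = 1/(14.8×37.3) = 0.001811 K/W
R_insulating firebrick = L/(kA) = 0.08/(0.275×37.3) = 0.007799 K/W
R_ceramic-fibre blanket = L/(kA) = 0.155/(0.103×37.3) = 0.04034 K/W
R_cast iron = L/(kA) = 0.0052/(52×37.3) = 2.681×10^-6 K/W
R_outer film = 1/(h_o·A) = 1/(6.52×37.3) = 0.004112 K/W
R_total = 0.05407 K/W;  Q = ΔT/R_total = 797/0.05407 = 14740 W
T_interface = T_inner − Q·ΣR(inner→interface) = 1089 − 14700×0.04996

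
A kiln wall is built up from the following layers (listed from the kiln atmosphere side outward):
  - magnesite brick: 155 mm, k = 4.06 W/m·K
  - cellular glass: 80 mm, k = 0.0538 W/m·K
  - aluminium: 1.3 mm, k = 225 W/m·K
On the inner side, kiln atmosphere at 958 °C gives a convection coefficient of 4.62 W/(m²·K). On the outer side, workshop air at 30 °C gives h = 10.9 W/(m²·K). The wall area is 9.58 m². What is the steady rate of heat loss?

Q ≈ 4850 W

Treating each layer as a thermal resistance in series:
R_inner film = 1/(h_i·A) = 1/(4.62×9.58) = 0.02259 K/W
R_magnesite brick = L/(kA) = 0.155/(4.06×9.58) = 0.003985 K/W
R_cellular glass = L/(kA) = 0.08/(0.0538×9.58) = 0.1552 K/W
R_aluminium = L/(kA) = 0.0013/(225×9.58) = 6.031×10^-7 K/W
R_outer film = 1/(h_o·A) = 1/(10.9×9.58) = 0.009577 K/W
R_total = 0.1914 K/W
Q = ΔT / R_total = 928 / 0.1914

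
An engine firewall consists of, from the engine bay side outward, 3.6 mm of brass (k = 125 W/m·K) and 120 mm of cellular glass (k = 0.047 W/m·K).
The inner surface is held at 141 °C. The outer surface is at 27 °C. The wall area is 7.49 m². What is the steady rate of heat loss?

Q ≈ 334 W

Series thermal resistances:
R_brass = L/(kA) = 0.0036/(125×7.49) = 3.845×10^-6 K/W
R_cellular glass = L/(kA) = 0.12/(0.047×7.49) = 0.3409 K/W
R_total = 0.3409 K/W
Q = ΔT / R_total = 114 / 0.3409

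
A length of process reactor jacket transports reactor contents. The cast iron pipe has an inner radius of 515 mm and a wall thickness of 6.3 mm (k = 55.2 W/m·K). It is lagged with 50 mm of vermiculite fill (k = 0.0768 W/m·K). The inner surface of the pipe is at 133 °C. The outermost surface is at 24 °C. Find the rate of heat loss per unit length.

q′ ≈ 574 W/m

For a radial system each layer contributes R = ln(r_out/r_in)/(2πkL); films add R = 1/(hA).
R_cast iron pipe wall = ln(521.3/515)/(2π×55.2×1) = 3.506×10^-5 K/W
R_vermiculite fill = ln(571.3/521.3)/(2π×0.0768×1) = 0.1898 K/W
R_total = 0.1898 K/W
Q = ΔT/R_total = 109/0.1898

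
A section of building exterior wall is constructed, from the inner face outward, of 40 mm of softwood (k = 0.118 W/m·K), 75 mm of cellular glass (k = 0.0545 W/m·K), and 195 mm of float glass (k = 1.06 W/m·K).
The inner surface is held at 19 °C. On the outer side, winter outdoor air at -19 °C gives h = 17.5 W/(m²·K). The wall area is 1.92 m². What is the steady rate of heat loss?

Q ≈ 37.3 W

Series thermal resistances:
R_softwood = L/(kA) = 0.04/(0.118×1.92) = 0.1766 K/W
R_cellular glass = L/(kA) = 0.075/(0.0545×1.92) = 0.7167 K/W
R_float glass = L/(kA) = 0.195/(1.06×1.92) = 0.09581 K/W
R_outer film = 1/(h_o·A) = 1/(17.5×1.92) = 0.02976 K/W
R_total = 1.019 K/W
Q = ΔT / R_total = 38 / 1.019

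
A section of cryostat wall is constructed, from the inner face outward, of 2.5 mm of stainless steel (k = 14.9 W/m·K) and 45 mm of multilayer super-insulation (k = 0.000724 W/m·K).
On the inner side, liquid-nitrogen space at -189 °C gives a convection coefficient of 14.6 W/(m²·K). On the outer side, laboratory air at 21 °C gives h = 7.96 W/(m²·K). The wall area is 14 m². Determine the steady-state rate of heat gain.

Q ≈ 47.2 W

Treating each layer as a thermal resistance in series:
R_inner film = 1/(h_i·A) = 1/(14.6×14) = 0.004892 K/W
R_stainless steel = L/(kA) = 0.0025/(14.9×14) = 1.198×10^-5 K/W
R_multilayer super-insulation = L/(kA) = 0.045/(0.000724×14) = 4.44 K/W
R_outer film = 1/(h_o·A) = 1/(7.96×14) = 0.008973 K/W
R_total = 4.453 K/W
Q = ΔT / R_total = 210 / 4.453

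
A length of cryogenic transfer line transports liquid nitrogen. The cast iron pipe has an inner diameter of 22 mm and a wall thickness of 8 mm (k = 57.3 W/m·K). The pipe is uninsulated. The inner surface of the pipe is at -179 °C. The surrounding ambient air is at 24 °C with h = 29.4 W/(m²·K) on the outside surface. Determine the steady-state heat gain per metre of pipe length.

Radial resistances (cylindrical: R_cond = ln(r_o/r_i)/(2πkL), R_conv = 1/(h·2πrL)):
R_cast iron pipe wall = ln(19/11)/(2π×57.3×1) = 0.001518 K/W
R_outer film = 1/(h_o·2πr_oL) = 1/(29.4×2π×0.019×1) = 0.2849 K/W
R_total = 0.2864 K/W
Q = ΔT/R_total = 203/0.2864

q′ ≈ 709 W/m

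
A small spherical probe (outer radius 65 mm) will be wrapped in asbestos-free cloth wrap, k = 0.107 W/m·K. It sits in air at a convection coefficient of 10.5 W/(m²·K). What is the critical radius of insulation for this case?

r_cr ≈ 20.4 mm

For a sphere r_cr = 2k/h = 2×0.107/10.5
r_cr = 20.4 mm; since the bare radius (65 mm) is above r_cr, any added insulation will reduce heat loss.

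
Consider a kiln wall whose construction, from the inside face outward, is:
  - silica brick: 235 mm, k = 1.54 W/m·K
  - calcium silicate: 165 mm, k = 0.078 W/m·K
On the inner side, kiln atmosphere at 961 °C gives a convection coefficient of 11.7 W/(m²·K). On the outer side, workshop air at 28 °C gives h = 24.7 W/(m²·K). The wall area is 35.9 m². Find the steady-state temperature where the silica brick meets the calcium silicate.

T ≈ 868 °C

Using the resistance-network approach (series):
R_inner film = 1/(h_i·A) = 1/(11.7×35.9) = 0.002381 K/W
R_silica brick = L/(kA) = 0.235/(1.54×35.9) = 0.004251 K/W
R_calcium silicate = L/(kA) = 0.165/(0.078×35.9) = 0.05892 K/W
R_outer film = 1/(h_o·A) = 1/(24.7×35.9) = 0.001128 K/W
R_total = 0.06668 K/W;  Q = ΔT/R_total = 933/0.06668 = 13990 W
T_interface = T_inner − Q·ΣR(inner→interface) = 961 − 14000×0.006631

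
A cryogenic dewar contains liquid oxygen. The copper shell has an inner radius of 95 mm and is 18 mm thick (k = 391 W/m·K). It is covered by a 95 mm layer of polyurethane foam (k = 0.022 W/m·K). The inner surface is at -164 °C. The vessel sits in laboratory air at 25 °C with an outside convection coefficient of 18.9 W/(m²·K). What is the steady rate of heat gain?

Spherical conduction: R = (1/r_in − 1/r_out)/(4πk) per layer; series-sum.
R_copper shell = (1/0.095 − 1/0.113)/(4π×391) = 3.413×10^-4 K/W
R_polyurethane foam = (1/0.113 − 1/0.208)/(4π×0.022) = 14.62 K/W
R_outer film = 1/(h·4πr_o²) = 1/(18.9×4π×0.208²) = 0.09732 K/W
R_total = 14.72 K/W
Q = ΔT/R_total = 189/14.72

Q ≈ 12.8 W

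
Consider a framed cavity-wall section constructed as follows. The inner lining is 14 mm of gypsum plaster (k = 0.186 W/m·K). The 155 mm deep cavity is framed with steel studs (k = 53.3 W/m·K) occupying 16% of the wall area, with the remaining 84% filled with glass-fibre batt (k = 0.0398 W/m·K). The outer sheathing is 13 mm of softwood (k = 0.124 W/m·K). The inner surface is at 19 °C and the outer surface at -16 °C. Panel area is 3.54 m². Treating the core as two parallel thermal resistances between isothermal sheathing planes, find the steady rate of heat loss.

Q ≈ 625 W

Sheathing layers in series; stud and cavity paths in parallel between them.
R_inner = 0.014/(0.186×3.54) = 0.02126 K/W
R_stud  = 0.155/(53.3×0.16×3.54) = 0.005134 K/W
R_cav   = 0.155/(0.0398×0.84×3.54) = 1.31 K/W
1/R_core = 1/R_stud + 1/R_cav → R_core = 0.005114 K/W
R_outer = 0.013/(0.124×3.54) = 0.02962 K/W
R_total = 0.05599 K/W
Q = ΔT/R_total = 35/0.05599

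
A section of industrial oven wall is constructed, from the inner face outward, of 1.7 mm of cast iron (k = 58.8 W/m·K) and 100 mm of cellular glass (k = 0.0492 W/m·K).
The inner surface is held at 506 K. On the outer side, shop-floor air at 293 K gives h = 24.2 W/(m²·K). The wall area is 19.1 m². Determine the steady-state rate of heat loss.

Q ≈ 1960 W

Model the wall as resistances in series:
R_cast iron = L/(kA) = 0.0017/(58.8×19.1) = 1.514×10^-6 K/W
R_cellular glass = L/(kA) = 0.1/(0.0492×19.1) = 0.1064 K/W
R_outer film = 1/(h_o·A) = 1/(24.2×19.1) = 0.002163 K/W
R_total = 0.1086 K/W
Q = ΔT / R_total = 213 / 0.1086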